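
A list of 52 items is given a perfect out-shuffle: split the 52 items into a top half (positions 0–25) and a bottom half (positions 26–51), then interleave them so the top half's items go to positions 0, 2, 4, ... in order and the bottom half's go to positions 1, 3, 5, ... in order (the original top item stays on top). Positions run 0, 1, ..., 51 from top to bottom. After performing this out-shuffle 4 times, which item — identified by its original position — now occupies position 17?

Work backwards from position 17, undoing one out-shuffle at a time:
17 ← 34 ← 17 ← 34 ← 17
So the item now at position 17 started at position 17.

17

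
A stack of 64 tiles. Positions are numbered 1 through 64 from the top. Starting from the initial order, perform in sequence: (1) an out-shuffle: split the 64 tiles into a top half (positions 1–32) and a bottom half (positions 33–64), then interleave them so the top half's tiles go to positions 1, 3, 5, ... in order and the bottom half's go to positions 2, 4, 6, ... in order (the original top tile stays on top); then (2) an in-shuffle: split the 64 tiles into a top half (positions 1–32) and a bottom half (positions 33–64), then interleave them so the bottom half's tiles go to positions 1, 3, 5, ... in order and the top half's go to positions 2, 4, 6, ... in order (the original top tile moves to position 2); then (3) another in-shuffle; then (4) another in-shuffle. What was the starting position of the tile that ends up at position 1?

29

Undo the operations in reverse order, starting from position 1:
  undo op 4 (in-shuffle, from bottom half): 1 ← 33
  undo op 3 (in-shuffle, from bottom half): 33 ← 49
  undo op 2 (in-shuffle, from bottom half): 49 ← 57
  undo op 1 (out-shuffle, from top half): 57 ← 29
So the tile at position 1 came from original position 29.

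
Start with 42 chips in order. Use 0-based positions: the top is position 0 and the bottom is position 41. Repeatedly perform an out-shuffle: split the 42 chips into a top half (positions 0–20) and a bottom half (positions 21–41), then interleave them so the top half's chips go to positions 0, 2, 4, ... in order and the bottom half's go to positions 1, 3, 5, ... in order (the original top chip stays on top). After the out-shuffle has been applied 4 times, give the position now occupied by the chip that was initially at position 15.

35

Track the chip's position through each out-shuffle:
15 → 30 → 19 → 38 → 35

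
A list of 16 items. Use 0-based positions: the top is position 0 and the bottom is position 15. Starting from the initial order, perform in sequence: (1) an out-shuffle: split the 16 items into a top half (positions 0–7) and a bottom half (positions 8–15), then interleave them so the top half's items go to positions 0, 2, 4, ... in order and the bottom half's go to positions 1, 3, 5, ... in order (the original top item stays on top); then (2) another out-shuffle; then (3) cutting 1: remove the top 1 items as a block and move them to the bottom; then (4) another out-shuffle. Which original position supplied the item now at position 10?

9

Undo the operations in reverse order, starting from position 10:
  undo op 4 (out-shuffle, from top half): 10 ← 5
  undo op 3 (cut 1): 5 ← 6
  undo op 2 (out-shuffle, from top half): 6 ← 3
  undo op 1 (out-shuffle, from bottom half): 3 ← 9
So the item at position 10 came from original position 9.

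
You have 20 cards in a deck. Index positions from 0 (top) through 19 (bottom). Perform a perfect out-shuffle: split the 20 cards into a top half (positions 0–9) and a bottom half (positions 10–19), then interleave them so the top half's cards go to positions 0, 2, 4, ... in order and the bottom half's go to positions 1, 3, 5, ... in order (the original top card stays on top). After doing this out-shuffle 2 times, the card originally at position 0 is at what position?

Position 0 is a fixed point of every out-shuffle, so the card never moves.

0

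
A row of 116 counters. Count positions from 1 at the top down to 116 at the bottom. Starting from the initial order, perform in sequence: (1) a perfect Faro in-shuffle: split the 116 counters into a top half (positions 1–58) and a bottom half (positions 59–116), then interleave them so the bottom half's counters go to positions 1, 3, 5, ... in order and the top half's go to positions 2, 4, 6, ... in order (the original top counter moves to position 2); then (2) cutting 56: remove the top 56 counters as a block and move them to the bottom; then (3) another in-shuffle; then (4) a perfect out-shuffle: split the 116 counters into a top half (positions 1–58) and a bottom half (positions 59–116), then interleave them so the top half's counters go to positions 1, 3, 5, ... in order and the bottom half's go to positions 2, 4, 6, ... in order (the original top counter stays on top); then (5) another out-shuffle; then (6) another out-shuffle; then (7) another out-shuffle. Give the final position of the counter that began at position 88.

81

Track the counter from position 88 forward through each operation:
  after op 1 (in-shuffle): 88 → 59
  after op 2 (cut 56): 59 → 3
  after op 3 (in-shuffle): 3 → 6
  after op 4 (out-shuffle): 6 → 11
  after op 5 (out-shuffle): 11 → 21
  after op 6 (out-shuffle): 21 → 41
  after op 7 (out-shuffle): 41 → 81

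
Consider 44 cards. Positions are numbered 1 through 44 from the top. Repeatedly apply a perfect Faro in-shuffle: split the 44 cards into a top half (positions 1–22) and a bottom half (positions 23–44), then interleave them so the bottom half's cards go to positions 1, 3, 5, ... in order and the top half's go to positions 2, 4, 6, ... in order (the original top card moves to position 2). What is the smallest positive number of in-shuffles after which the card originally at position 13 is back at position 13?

12

Follow position 13 under repeated in-shuffles:
13 → 26 → 7 → 14 → 28 → 11 → 22 → 44 → 43 → 41 → 37 → 29 → 13
It first returns after 12 in-shuffles.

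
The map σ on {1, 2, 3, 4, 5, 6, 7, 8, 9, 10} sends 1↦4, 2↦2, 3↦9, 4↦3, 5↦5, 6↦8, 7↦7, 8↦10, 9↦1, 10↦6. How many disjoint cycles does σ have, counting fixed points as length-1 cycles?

5

Cycle decomposition: (1 4 3 9) (2) (5) (6 8 10) (7).
5 cycles.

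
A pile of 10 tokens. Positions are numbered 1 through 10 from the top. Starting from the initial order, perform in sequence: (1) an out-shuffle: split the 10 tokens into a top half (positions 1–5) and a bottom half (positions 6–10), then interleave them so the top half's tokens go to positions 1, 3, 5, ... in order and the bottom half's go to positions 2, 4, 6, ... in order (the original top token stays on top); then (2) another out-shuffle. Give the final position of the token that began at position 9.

Track the token from position 9 forward through each operation:
  after op 1 (out-shuffle): 9 → 8
  after op 2 (out-shuffle): 8 → 6

6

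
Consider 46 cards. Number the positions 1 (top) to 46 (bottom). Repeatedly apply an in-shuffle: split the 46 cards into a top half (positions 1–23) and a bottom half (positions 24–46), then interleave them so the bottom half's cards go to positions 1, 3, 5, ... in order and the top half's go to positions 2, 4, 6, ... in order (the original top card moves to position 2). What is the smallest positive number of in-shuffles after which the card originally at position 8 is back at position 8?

Follow position 8 under repeated in-shuffles:
8 → 16 → 32 → 17 → 34 → 21 → 42 → 37 → ... → 8 (length 23)
It first returns after 23 in-shuffles.

23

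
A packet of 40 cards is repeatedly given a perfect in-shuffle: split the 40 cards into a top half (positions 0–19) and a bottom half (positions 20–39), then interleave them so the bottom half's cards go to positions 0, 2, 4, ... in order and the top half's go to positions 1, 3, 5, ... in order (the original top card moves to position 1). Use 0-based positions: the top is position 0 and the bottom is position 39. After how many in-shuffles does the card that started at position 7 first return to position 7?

Follow position 7 under repeated in-shuffles:
7 → 15 → 31 → 22 → 4 → 9 → 19 → 39 → 38 → 36 → 32 → 24 → 8 → 17 → 35 → 30 → 20 → 0 → 1 → 3 → 7
It first returns after 20 in-shuffles.

20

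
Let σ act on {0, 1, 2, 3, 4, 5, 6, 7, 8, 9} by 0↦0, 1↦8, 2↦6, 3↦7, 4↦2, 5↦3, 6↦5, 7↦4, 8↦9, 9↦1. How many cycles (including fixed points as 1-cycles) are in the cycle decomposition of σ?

Cycle decomposition: (0) (1 8 9) (2 6 5 3 7 4).
3 cycles.

3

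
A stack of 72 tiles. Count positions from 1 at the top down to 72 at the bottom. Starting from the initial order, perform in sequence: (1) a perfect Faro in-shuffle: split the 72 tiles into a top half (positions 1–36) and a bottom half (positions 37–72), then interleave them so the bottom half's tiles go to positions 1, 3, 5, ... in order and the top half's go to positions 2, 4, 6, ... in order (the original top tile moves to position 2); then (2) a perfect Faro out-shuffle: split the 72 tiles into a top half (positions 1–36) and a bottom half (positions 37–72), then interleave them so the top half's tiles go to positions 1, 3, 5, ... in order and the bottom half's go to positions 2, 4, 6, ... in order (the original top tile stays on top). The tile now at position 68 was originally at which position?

35

Undo the operations in reverse order, starting from position 68:
  undo op 2 (out-shuffle, from bottom half): 68 ← 70
  undo op 1 (in-shuffle, from top half): 70 ← 35
So the tile at position 68 came from original position 35.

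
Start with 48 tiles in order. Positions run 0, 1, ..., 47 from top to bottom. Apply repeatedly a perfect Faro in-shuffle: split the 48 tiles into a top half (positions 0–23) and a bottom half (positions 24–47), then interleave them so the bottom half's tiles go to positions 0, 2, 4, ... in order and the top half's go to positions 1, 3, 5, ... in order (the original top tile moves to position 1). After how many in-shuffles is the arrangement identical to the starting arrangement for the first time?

21

The in-shuffle permutes the 48 positions with cycle lengths [3, 3, 21, 21].
Every tile is home exactly when every cycle has completed a whole number of laps, i.e. after lcm(3, 21) = 21 in-shuffles.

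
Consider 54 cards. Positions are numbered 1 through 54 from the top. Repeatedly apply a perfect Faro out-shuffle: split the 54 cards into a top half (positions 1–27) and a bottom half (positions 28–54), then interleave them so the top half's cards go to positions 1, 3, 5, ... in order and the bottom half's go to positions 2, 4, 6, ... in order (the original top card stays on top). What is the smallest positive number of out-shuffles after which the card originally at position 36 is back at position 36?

52

Follow position 36 under repeated out-shuffles:
36 → 18 → 35 → 16 → 31 → 8 → 15 → 29 → ... → 36 (length 52)
It first returns after 52 out-shuffles.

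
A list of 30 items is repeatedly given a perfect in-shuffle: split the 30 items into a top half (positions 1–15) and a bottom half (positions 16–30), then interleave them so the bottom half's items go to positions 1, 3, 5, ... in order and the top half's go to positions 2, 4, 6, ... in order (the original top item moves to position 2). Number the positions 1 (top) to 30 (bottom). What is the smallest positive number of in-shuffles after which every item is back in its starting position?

5

The in-shuffle permutes the 30 positions with cycle lengths [5, 5, 5, 5, 5, 5].
Every item is home exactly when every cycle has completed a whole number of laps, i.e. after lcm(5) = 5 in-shuffles.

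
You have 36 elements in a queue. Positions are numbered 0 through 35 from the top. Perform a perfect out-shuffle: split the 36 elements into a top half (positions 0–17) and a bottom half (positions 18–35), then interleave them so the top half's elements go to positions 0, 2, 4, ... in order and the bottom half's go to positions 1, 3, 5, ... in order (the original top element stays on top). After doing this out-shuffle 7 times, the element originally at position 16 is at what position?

Track the element's position through each out-shuffle:
16 → 32 → 29 → 23 → 11 → 22 → 9 → 18

18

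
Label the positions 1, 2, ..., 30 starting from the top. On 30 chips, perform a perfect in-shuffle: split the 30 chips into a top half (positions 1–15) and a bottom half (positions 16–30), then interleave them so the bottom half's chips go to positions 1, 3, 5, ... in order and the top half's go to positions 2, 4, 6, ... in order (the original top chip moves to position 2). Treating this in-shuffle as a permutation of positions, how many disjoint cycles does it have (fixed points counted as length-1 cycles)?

6

Trace each unvisited position around until it returns:
(1 2 4 8 16) (3 6 12 24 17) (5 10 20 9 18) (7 14 28 25 19) (11 22 13 26 21) (15 30 29 27 23)
6 cycles in total.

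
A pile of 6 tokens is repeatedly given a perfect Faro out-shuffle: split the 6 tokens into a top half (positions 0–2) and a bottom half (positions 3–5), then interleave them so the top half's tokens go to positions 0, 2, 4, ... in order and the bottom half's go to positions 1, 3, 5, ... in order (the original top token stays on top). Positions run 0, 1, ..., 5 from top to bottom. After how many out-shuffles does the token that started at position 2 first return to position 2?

4

Follow position 2 under repeated out-shuffles:
2 → 4 → 3 → 1 → 2
It first returns after 4 out-shuffles.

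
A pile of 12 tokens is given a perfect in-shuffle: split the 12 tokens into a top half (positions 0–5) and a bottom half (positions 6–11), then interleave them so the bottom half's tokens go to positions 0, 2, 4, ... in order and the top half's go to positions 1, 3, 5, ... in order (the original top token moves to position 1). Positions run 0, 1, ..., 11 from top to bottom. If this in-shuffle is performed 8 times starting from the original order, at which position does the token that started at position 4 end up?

Track the token's position through each in-shuffle:
4 → 9 → 6 → 0 → 1 → 3 → 7 → 2 → 5

5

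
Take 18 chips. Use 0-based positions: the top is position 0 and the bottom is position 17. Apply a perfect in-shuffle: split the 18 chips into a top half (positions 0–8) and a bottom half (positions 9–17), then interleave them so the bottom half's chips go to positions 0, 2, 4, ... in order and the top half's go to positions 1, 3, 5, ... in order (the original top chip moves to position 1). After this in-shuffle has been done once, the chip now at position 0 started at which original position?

9

Work backwards from position 0, undoing one in-shuffle at a time:
0 ← 9
So the chip now at position 0 started at position 9.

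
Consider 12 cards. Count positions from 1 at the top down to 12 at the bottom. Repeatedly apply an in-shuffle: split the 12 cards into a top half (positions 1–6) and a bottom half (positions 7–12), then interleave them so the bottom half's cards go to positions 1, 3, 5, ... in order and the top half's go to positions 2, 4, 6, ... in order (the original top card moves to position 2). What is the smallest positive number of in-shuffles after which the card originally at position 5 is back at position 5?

12

Follow position 5 under repeated in-shuffles:
5 → 10 → 7 → 1 → 2 → 4 → 8 → 3 → 6 → 12 → 11 → 9 → 5
It first returns after 12 in-shuffles.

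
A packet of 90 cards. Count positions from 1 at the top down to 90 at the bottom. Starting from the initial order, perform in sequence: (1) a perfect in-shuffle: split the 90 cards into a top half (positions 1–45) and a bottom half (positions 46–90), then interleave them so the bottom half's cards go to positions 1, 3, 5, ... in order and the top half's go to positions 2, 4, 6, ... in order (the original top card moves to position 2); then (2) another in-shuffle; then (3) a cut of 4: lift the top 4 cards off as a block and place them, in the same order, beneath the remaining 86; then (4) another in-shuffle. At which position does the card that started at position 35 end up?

Track the card from position 35 forward through each operation:
  after op 1 (in-shuffle): 35 → 70
  after op 2 (in-shuffle): 70 → 49
  after op 3 (cut 4): 49 → 45
  after op 4 (in-shuffle): 45 → 90

90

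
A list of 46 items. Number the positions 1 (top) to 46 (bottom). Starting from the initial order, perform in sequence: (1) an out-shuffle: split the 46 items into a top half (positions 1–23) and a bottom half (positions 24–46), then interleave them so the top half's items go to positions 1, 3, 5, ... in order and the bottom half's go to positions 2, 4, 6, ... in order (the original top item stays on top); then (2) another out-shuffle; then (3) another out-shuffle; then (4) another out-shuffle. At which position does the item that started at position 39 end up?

24

Track the item from position 39 forward through each operation:
  after op 1 (out-shuffle): 39 → 32
  after op 2 (out-shuffle): 32 → 18
  after op 3 (out-shuffle): 18 → 35
  after op 4 (out-shuffle): 35 → 24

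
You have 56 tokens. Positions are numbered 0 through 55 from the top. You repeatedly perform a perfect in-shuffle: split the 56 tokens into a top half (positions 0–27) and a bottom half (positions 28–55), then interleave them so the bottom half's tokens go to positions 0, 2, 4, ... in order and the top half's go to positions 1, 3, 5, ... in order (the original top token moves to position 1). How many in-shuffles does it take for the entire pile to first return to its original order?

18

The in-shuffle permutes the 56 positions with cycle lengths [2, 18, 18, 18].
Every token is home exactly when every cycle has completed a whole number of laps, i.e. after lcm(2, 18) = 18 in-shuffles.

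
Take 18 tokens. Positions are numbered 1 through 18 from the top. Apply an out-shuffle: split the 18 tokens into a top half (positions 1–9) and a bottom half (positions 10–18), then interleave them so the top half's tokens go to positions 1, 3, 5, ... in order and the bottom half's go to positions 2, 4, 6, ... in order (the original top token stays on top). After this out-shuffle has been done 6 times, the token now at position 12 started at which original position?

11

Work backwards from position 12, undoing one out-shuffle at a time:
12 ← 15 ← 8 ← 13 ← 7 ← 4 ← 11
So the token now at position 12 started at position 11.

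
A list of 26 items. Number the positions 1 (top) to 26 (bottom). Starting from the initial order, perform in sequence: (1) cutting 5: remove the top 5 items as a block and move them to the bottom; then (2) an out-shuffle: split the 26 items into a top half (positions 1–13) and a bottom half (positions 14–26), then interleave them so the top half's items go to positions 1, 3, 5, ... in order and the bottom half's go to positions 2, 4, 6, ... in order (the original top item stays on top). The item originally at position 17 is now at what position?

23

Track the item from position 17 forward through each operation:
  after op 1 (cut 5): 17 → 12
  after op 2 (out-shuffle): 12 → 23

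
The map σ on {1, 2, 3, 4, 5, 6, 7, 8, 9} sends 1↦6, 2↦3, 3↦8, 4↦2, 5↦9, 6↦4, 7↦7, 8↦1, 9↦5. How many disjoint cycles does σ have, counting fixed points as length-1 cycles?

3

Cycle decomposition: (1 6 4 2 3 8) (5 9) (7).
3 cycles.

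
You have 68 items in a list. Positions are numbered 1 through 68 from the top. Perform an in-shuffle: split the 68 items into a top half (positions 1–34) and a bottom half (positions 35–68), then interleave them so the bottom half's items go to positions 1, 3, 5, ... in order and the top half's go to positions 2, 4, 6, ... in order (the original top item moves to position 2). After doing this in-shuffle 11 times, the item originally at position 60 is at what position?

60

Track the item's position through each in-shuffle:
60 → 51 → 33 → 66 → 63 → 57 → 45 → 21 → 42 → 15 → 30 → 60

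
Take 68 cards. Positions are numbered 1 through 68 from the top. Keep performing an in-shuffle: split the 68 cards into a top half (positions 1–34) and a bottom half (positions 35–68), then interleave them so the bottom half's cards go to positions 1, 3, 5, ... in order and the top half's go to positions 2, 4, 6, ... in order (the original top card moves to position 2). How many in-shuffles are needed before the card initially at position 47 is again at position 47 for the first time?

Follow position 47 under repeated in-shuffles:
47 → 25 → 50 → 31 → 62 → 55 → 41 → 13 → ... → 47 (length 22)
It first returns after 22 in-shuffles.

22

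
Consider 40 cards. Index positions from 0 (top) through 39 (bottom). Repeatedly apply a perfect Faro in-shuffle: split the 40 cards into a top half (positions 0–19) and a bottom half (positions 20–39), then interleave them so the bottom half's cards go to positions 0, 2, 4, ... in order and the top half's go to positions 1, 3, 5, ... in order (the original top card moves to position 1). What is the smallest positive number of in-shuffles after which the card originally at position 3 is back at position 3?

20

Follow position 3 under repeated in-shuffles:
3 → 7 → 15 → 31 → 22 → 4 → 9 → 19 → 39 → 38 → 36 → 32 → 24 → 8 → 17 → 35 → 30 → 20 → 0 → 1 → 3
It first returns after 20 in-shuffles.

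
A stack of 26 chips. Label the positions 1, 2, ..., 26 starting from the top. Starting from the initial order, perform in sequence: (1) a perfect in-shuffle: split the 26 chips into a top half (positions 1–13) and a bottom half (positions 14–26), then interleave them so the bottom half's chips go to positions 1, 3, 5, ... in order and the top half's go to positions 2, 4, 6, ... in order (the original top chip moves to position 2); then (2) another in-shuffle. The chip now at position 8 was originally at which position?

2

Undo the operations in reverse order, starting from position 8:
  undo op 2 (in-shuffle, from top half): 8 ← 4
  undo op 1 (in-shuffle, from top half): 4 ← 2
So the chip at position 8 came from original position 2.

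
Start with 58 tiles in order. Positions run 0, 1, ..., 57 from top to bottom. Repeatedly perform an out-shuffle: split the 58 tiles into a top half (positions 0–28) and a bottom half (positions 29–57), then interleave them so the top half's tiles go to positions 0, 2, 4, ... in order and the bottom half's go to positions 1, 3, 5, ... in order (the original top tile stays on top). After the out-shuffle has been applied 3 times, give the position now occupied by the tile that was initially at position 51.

9

Track the tile's position through each out-shuffle:
51 → 45 → 33 → 9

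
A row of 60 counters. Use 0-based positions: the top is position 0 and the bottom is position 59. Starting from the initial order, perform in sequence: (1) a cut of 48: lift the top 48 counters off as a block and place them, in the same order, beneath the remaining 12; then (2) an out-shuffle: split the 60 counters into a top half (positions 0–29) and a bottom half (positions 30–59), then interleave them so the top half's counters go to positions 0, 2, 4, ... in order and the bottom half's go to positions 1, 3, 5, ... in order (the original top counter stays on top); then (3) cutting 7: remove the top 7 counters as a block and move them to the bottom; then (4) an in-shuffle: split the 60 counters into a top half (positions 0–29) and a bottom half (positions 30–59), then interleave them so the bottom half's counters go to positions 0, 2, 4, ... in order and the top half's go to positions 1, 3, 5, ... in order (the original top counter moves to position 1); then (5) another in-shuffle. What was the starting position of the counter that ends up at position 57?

43

Undo the operations in reverse order, starting from position 57:
  undo op 5 (in-shuffle, from top half): 57 ← 28
  undo op 4 (in-shuffle, from bottom half): 28 ← 44
  undo op 3 (cut 7): 44 ← 51
  undo op 2 (out-shuffle, from bottom half): 51 ← 55
  undo op 1 (cut 48): 55 ← 43
So the counter at position 57 came from original position 43.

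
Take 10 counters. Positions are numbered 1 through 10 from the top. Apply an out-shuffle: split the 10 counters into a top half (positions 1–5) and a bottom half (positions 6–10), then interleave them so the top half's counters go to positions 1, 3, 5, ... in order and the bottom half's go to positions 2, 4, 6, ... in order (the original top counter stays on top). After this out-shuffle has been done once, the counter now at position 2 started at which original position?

6

Work backwards from position 2, undoing one out-shuffle at a time:
2 ← 6
So the counter now at position 2 started at position 6.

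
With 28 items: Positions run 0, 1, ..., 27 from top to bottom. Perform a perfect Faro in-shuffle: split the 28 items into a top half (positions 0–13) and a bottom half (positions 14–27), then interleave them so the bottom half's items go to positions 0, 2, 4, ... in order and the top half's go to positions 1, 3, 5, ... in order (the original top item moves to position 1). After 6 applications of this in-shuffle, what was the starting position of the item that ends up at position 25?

Work backwards from position 25, undoing one in-shuffle at a time:
25 ← 12 ← 20 ← 24 ← 26 ← 27 ← 13
So the item now at position 25 started at position 13.

13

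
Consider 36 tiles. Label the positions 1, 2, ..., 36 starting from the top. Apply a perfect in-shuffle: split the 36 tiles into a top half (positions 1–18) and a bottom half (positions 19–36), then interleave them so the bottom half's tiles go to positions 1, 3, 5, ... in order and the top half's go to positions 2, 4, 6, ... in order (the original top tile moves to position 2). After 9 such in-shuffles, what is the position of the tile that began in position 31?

36

Track the tile's position through each in-shuffle:
31 → 25 → 13 → 26 → 15 → 30 → 23 → 9 → 18 → 36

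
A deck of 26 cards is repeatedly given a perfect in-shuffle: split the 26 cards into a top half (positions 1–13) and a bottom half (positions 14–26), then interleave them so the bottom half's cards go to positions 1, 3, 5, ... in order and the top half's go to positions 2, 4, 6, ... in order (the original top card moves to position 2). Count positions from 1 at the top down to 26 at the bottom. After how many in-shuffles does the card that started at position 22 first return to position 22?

18

Follow position 22 under repeated in-shuffles:
22 → 17 → 7 → 14 → 1 → 2 → 4 → 8 → 16 → 5 → 10 → 20 → 13 → 26 → 25 → 23 → 19 → 11 → 22
It first returns after 18 in-shuffles.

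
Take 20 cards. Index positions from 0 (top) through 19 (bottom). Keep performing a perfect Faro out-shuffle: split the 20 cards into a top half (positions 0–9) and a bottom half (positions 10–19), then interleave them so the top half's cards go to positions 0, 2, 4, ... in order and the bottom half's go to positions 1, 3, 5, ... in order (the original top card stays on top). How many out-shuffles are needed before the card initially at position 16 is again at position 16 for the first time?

18

Follow position 16 under repeated out-shuffles:
16 → 13 → 7 → 14 → 9 → 18 → 17 → 15 → 11 → 3 → 6 → 12 → 5 → 10 → 1 → 2 → 4 → 8 → 16
It first returns after 18 out-shuffles.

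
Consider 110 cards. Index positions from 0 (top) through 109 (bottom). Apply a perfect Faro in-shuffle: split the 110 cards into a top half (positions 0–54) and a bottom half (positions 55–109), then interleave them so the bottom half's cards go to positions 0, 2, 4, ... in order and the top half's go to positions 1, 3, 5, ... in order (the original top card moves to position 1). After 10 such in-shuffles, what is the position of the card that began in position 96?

Track the card's position through each in-shuffle:
96 → 82 → 54 → 109 → 108 → 106 → 102 → 94 → 78 → 46 → 93

93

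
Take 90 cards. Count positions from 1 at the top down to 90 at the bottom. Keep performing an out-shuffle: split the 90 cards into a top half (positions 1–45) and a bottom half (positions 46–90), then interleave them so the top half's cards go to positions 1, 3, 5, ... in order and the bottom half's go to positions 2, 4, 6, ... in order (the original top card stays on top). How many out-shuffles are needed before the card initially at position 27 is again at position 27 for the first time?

Follow position 27 under repeated out-shuffles:
27 → 53 → 16 → 31 → 61 → 32 → 63 → 36 → 71 → 52 → 14 → 27
It first returns after 11 out-shuffles.

11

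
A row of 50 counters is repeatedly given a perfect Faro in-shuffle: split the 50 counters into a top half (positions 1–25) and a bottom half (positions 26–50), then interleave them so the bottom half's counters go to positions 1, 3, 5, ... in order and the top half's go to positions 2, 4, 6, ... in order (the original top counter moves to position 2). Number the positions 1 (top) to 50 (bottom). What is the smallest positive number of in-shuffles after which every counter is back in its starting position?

8

The in-shuffle permutes the 50 positions with cycle lengths [2, 8, 8, 8, 8, 8, 8].
Every counter is home exactly when every cycle has completed a whole number of laps, i.e. after lcm(2, 8) = 8 in-shuffles.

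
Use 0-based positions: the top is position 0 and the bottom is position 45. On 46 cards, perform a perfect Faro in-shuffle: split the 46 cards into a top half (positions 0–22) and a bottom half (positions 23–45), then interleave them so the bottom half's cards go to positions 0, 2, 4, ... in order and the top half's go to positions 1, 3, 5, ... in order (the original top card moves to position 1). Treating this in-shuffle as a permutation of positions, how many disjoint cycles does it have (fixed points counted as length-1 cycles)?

2

Trace each unvisited position around until it returns:
(0 1 3 7 15 31 ... len 23) (4 9 19 39 32 18 ... len 23)
2 cycles in total.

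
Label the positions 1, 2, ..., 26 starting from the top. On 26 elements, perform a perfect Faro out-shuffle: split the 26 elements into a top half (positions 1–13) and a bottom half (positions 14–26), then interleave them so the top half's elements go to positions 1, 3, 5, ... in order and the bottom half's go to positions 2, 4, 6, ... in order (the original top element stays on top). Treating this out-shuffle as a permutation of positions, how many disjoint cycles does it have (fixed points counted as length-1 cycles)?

Trace each unvisited position around until it returns:
(1) (2 3 5 9 17 8 ... len 20) (6 11 21 16) (26)
4 cycles in total.

4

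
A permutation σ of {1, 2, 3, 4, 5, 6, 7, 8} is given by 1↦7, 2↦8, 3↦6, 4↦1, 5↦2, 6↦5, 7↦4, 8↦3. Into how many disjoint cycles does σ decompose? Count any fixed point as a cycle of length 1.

Cycle decomposition: (1 7 4) (2 8 3 6 5).
2 cycles.

2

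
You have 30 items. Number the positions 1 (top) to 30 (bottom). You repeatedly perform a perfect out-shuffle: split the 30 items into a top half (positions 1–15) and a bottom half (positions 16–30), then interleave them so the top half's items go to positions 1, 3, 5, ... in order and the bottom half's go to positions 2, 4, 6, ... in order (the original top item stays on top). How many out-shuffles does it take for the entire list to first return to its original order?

28

The out-shuffle permutes the 30 positions with cycle lengths [1, 1, 28].
Every item is home exactly when every cycle has completed a whole number of laps, i.e. after lcm(1, 28) = 28 out-shuffles.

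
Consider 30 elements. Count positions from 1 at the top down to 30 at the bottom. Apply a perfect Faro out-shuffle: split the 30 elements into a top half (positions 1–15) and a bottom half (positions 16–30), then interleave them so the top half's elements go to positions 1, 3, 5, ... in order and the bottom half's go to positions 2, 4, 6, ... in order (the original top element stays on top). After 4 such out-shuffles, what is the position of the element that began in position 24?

Track the element's position through each out-shuffle:
24 → 18 → 6 → 11 → 21

21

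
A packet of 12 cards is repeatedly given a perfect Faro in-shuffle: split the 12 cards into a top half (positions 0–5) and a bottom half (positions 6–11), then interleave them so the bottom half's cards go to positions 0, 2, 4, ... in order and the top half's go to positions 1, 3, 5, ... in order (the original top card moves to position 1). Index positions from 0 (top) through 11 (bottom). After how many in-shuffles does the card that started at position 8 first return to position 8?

Follow position 8 under repeated in-shuffles:
8 → 4 → 9 → 6 → 0 → 1 → 3 → 7 → 2 → 5 → 11 → 10 → 8
It first returns after 12 in-shuffles.

12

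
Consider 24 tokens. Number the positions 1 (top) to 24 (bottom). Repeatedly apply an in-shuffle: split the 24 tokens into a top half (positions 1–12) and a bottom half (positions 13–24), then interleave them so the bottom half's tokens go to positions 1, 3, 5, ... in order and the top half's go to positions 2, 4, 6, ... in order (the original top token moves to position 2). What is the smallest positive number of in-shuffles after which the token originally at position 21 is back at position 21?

20

Follow position 21 under repeated in-shuffles:
21 → 17 → 9 → 18 → 11 → 22 → 19 → 13 → 1 → 2 → 4 → 8 → 16 → 7 → 14 → 3 → 6 → 12 → 24 → 23 → 21
It first returns after 20 in-shuffles.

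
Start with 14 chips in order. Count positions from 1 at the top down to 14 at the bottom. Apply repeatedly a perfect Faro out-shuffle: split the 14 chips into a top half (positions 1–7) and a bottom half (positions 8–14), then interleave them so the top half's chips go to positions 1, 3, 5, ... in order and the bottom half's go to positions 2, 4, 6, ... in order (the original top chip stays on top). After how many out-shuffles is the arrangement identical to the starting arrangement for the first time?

12

The out-shuffle permutes the 14 positions with cycle lengths [1, 1, 12].
Every chip is home exactly when every cycle has completed a whole number of laps, i.e. after lcm(1, 12) = 12 out-shuffles.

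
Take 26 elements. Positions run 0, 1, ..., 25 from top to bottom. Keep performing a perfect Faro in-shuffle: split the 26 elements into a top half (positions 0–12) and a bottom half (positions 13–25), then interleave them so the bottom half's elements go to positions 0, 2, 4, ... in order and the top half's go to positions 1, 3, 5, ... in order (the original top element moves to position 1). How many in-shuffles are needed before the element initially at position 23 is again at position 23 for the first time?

Follow position 23 under repeated in-shuffles:
23 → 20 → 14 → 2 → 5 → 11 → 23
It first returns after 6 in-shuffles.

6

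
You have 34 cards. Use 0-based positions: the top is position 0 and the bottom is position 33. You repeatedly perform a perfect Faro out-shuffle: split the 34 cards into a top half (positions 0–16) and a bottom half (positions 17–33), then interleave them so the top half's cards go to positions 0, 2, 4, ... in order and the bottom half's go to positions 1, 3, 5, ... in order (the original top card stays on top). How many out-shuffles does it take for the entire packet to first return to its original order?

The out-shuffle permutes the 34 positions with cycle lengths [1, 1, 2, 10, 10, 10].
Every card is home exactly when every cycle has completed a whole number of laps, i.e. after lcm(1, 2, 10) = 10 out-shuffles.

10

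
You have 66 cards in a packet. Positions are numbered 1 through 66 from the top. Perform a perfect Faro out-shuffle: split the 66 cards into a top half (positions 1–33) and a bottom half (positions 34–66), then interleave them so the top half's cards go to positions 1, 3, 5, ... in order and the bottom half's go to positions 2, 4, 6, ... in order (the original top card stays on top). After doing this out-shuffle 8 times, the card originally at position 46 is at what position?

16

Track the card's position through each out-shuffle:
46 → 26 → 51 → 36 → 6 → 11 → 21 → 41 → 16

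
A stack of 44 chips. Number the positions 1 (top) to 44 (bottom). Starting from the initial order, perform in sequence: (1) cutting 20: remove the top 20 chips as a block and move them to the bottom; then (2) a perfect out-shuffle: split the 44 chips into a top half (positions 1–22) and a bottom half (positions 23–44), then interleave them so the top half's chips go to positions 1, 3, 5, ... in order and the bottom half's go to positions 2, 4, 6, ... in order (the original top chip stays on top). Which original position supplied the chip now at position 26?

Undo the operations in reverse order, starting from position 26:
  undo op 2 (out-shuffle, from bottom half): 26 ← 35
  undo op 1 (cut 20): 35 ← 11
So the chip at position 26 came from original position 11.

11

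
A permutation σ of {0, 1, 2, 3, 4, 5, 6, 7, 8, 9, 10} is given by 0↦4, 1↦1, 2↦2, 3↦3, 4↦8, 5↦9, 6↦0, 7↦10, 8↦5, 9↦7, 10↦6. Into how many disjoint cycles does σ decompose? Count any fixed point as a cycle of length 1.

Cycle decomposition: (0 4 8 5 9 7 10 6) (1) (2) (3).
4 cycles.

4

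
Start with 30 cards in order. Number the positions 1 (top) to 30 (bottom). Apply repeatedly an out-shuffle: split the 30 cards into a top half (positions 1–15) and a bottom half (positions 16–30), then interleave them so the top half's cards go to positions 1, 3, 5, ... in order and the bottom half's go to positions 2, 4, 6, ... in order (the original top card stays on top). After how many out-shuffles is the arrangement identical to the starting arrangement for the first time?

28

The out-shuffle permutes the 30 positions with cycle lengths [1, 1, 28].
Every card is home exactly when every cycle has completed a whole number of laps, i.e. after lcm(1, 28) = 28 out-shuffles.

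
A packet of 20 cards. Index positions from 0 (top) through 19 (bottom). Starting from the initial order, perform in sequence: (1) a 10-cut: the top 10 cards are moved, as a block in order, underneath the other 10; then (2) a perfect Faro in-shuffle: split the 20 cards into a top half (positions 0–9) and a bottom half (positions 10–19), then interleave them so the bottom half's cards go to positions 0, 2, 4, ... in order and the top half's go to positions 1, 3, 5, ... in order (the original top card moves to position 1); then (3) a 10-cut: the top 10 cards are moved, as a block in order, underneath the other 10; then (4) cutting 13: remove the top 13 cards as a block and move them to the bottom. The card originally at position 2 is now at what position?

Track the card from position 2 forward through each operation:
  after op 1 (cut 10): 2 → 12
  after op 2 (in-shuffle): 12 → 4
  after op 3 (cut 10): 4 → 14
  after op 4 (cut 13): 14 → 1

1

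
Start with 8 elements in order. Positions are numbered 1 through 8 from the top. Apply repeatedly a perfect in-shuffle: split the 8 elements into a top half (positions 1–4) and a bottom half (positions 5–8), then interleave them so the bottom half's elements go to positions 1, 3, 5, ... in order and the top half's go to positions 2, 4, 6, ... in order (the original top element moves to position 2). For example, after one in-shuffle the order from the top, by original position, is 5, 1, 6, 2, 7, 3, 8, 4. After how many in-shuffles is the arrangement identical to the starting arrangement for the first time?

6

The in-shuffle permutes the 8 positions with cycle lengths [2, 6].
Every element is home exactly when every cycle has completed a whole number of laps, i.e. after lcm(2, 6) = 6 in-shuffles.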